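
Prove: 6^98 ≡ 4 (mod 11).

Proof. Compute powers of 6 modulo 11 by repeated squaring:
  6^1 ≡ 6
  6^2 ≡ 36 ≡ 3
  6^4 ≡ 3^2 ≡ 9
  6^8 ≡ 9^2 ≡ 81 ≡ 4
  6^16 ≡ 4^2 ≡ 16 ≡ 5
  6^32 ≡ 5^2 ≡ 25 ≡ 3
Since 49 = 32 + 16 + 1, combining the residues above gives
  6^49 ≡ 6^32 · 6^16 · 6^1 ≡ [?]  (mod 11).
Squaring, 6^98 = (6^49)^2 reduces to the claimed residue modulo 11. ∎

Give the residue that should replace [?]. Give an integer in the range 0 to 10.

2

6^32 · 6^16 · 6^1 ≡ 3 · 5 · 6 = 90.
90 mod 11 = 2, so 6^49 ≡ 2 (mod 11).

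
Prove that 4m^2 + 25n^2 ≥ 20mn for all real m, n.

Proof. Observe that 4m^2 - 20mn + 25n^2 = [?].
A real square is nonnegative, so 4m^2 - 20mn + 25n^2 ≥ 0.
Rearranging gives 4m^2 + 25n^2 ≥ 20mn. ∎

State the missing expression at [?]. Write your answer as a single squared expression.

The leading and trailing coefficients are 2^2 and 5^2, and 20 = 2·2·5, so the trinomial is (2m - 5n)^2.
Hence 4m^2 - 20mn + 25n^2 ≥ 0.

(2m - 5n)^2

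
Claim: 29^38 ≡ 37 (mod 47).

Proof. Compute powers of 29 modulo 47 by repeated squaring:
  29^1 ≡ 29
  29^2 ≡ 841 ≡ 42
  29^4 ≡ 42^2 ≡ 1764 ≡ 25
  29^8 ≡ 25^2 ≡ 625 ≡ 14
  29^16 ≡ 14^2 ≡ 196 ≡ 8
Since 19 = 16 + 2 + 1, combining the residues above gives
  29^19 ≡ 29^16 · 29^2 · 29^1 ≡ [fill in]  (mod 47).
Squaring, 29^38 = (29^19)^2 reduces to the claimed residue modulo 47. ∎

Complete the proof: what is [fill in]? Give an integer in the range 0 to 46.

Multiply the listed residues: 8 · 42 · 29 = 336 → 9744.
Reducing modulo 47: 9744 = 207·47 + 15, so 29^19 ≡ 15.

15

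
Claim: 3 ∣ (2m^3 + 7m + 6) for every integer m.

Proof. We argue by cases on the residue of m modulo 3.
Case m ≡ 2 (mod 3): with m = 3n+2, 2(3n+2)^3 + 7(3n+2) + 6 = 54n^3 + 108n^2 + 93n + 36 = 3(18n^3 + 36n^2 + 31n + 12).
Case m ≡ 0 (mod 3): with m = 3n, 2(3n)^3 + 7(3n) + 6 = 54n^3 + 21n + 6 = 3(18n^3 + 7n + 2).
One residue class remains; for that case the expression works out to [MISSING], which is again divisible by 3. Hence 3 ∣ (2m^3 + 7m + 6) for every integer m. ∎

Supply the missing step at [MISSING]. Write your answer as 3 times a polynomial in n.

The residues treated are {2, 0}, so the missing case is m ≡ 1 (mod 3); write m = 3n+1.
Then 2(3n+1)^3 + 7(3n+1) + 6 = 54n^3 + 54n^2 + 39n + 15 = 3(18n^3 + 18n^2 + 13n + 5).

3(18n^3 + 18n^2 + 13n + 5)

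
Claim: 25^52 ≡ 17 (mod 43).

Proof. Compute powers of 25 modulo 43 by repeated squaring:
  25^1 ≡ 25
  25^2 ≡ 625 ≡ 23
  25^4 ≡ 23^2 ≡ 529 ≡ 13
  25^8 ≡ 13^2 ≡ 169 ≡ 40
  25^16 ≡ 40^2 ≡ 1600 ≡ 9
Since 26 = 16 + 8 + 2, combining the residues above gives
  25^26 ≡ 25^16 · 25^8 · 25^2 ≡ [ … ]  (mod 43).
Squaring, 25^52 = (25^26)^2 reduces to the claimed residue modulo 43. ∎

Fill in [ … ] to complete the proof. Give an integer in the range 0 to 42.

Multiply the listed residues: 9 · 40 · 23 = 360 → 8280.
Reducing modulo 43: 8280 = 192·43 + 24, so 25^26 ≡ 24.

24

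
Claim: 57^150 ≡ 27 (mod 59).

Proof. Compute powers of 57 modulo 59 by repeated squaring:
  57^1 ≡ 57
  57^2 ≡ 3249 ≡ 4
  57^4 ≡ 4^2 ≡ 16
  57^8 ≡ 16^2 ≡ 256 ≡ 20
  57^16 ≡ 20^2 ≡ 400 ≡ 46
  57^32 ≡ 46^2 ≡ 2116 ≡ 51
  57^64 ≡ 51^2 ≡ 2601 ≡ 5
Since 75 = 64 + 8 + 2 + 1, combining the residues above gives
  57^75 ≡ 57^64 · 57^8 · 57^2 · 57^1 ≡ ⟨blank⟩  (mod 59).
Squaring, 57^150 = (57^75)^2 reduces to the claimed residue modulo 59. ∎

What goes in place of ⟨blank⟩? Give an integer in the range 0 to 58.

26

Multiply the listed residues: 5 · 20 · 4 · 57 = 100 → 400 → 22800.
Reducing modulo 59: 22800 = 386·59 + 26, so 57^75 ≡ 26.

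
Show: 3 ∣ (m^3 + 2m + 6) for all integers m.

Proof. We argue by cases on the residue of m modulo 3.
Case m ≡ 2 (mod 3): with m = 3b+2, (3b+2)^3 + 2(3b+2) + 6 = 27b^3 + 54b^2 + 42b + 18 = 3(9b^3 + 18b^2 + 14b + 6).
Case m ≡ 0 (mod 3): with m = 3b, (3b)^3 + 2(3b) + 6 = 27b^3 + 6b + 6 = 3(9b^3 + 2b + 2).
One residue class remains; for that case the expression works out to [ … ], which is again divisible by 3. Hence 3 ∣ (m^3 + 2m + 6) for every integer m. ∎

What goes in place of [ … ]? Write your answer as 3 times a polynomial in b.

Only m ≡ 1 (mod 3) is unaccounted for. Put m = 3b+1:
(3b+1)^3 + 2(3b+1) + 6 expands to 27b^3 + 27b^2 + 15b + 9,
and factoring out 3 leaves 3(9b^3 + 9b^2 + 5b + 3).

3(9b^3 + 9b^2 + 5b + 3)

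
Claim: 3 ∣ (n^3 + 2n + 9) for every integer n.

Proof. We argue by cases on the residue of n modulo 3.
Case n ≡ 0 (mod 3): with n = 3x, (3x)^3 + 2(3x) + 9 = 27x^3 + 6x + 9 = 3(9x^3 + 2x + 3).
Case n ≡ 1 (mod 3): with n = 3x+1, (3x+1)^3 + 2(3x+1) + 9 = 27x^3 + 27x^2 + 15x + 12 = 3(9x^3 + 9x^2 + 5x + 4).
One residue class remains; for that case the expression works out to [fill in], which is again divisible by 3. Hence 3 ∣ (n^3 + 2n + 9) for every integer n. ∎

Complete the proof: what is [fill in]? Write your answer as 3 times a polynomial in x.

The residues treated are {0, 1}, so the missing case is n ≡ 2 (mod 3); write n = 3x+2.
Then (3x+2)^3 + 2(3x+2) + 9 = 27x^3 + 54x^2 + 42x + 21 = 3(9x^3 + 18x^2 + 14x + 7).

3(9x^3 + 18x^2 + 14x + 7)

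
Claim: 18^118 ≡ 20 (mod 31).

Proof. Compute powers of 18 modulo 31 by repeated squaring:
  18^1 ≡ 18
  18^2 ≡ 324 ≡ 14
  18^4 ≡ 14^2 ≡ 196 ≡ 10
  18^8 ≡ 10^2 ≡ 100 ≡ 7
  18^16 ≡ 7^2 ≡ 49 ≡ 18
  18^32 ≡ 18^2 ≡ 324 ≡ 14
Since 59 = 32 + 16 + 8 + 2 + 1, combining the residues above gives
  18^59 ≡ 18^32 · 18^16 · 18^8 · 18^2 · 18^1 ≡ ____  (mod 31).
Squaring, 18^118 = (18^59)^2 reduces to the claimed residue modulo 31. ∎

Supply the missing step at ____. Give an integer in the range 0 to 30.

19

18^32 · 18^16 · 18^8 · 18^2 · 18^1 ≡ 14 · 18 · 7 · 14 · 18 = 444528.
444528 mod 31 = 19, so 18^59 ≡ 19 (mod 31).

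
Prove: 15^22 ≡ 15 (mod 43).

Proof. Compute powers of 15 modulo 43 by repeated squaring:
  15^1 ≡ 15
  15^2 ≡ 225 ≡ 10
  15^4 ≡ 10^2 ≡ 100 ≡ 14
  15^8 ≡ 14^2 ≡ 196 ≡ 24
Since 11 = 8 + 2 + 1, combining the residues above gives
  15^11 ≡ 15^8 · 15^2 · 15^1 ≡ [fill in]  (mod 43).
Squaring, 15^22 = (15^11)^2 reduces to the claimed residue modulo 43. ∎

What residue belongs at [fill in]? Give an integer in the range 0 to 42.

31

15^8 · 15^2 · 15^1 ≡ 24 · 10 · 15 = 3600.
3600 mod 43 = 31, so 15^11 ≡ 31 (mod 43).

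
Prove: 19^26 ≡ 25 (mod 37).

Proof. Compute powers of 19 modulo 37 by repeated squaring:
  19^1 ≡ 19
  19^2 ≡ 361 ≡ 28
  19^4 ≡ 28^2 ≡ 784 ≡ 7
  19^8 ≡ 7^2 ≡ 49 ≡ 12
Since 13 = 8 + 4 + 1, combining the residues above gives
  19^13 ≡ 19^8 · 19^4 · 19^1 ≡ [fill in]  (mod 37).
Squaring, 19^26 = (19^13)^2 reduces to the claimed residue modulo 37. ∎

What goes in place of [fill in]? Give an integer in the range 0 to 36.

Multiply the listed residues: 12 · 7 · 19 = 84 → 1596.
Reducing modulo 37: 1596 = 43·37 + 5, so 19^13 ≡ 5.

5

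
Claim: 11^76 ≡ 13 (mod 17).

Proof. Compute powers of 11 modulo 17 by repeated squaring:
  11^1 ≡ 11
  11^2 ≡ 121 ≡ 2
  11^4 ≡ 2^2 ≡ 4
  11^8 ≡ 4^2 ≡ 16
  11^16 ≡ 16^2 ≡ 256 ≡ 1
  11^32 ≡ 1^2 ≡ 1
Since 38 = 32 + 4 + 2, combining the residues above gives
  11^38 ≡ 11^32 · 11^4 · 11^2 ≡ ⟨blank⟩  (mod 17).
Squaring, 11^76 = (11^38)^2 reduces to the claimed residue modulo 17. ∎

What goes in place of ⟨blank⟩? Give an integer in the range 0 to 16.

8

Multiply the listed residues: 1 · 4 · 2 = 4 → 8.
Reducing modulo 17: 8 = 0·17 + 8, so 11^38 ≡ 8.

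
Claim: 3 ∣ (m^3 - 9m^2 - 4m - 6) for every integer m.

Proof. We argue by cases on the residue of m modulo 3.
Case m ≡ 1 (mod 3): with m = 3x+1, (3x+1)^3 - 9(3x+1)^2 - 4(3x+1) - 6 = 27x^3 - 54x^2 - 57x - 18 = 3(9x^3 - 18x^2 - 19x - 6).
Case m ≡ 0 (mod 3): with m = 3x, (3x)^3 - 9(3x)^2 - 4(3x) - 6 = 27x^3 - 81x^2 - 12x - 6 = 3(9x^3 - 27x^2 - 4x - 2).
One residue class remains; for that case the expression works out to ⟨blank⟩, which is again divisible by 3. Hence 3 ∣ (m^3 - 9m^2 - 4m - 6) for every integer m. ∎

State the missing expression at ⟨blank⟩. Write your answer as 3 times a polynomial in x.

Only m ≡ 2 (mod 3) is unaccounted for. Put m = 3x+2:
(3x+2)^3 - 9(3x+2)^2 - 4(3x+2) - 6 expands to 27x^3 - 27x^2 - 84x - 42,
and factoring out 3 leaves 3(9x^3 - 9x^2 - 28x - 14).

3(9x^3 - 9x^2 - 28x - 14)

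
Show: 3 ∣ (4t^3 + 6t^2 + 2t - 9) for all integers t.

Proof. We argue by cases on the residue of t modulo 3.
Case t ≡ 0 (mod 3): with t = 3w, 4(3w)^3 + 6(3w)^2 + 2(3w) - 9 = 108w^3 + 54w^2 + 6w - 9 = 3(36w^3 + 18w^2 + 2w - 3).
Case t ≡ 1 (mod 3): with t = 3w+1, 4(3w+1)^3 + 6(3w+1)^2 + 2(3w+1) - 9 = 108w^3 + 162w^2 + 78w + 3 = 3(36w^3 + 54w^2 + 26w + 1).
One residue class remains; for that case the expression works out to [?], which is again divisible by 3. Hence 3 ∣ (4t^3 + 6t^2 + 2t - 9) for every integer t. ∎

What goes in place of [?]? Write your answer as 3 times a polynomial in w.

3(36w^3 + 90w^2 + 74w + 17)

Only t ≡ 2 (mod 3) is unaccounted for. Put t = 3w+2:
4(3w+2)^3 + 6(3w+2)^2 + 2(3w+2) - 9 expands to 108w^3 + 270w^2 + 222w + 51,
and factoring out 3 leaves 3(36w^3 + 90w^2 + 74w + 17).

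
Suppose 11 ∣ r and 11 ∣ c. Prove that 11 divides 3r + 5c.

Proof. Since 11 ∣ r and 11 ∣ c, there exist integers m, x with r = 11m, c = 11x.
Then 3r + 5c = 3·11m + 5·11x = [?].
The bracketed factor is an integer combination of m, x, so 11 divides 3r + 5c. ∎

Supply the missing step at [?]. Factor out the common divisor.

11(3m + 5x)

Each term has a factor of 11: 3·11m + 5·11x = 11·(3m + 5x).
Since 3m + 5x is an integer, 11 ∣ (3r + 5c).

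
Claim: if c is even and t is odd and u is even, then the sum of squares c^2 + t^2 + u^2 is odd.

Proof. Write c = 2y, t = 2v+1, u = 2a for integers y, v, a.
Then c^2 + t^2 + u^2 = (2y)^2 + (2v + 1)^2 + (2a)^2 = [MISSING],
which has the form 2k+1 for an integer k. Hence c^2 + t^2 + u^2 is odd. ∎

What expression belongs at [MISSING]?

Expanding: (2y)^2 + (2v + 1)^2 + (2a)^2 = 4a^2 + 4v^2 + 4v + 4y^2 + 1.
Every term except the constant is even, so this is 2(2a^2 + 2v^2 + 2v + 2y^2) + 1,
and 2a^2 + 2v^2 + 2v + 2y^2 ∈ ℤ gives the required form.

2(2a^2 + 2v^2 + 2v + 2y^2) + 1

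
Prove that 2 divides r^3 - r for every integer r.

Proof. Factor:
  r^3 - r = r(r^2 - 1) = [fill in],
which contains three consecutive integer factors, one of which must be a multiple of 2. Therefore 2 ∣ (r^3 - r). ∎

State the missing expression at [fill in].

r(r^2 - 1) = r(r - 1)(r + 1) = (r - 1)r(r + 1).
These three factors are consecutive integers, so their product is divisible by 2.

(r - 1)r(r + 1)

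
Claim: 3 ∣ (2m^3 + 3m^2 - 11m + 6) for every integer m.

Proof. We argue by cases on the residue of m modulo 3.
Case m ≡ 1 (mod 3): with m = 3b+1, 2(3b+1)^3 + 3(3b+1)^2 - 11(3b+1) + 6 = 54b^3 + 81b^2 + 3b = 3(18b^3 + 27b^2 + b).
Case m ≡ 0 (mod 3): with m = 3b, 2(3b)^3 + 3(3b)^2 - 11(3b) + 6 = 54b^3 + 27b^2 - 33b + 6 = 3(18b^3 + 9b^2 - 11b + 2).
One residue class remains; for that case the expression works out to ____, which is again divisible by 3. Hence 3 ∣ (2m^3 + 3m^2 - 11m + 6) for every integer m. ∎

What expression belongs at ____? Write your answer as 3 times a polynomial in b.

3(18b^3 + 45b^2 + 25b + 4)

Only m ≡ 2 (mod 3) is unaccounted for. Put m = 3b+2:
2(3b+2)^3 + 3(3b+2)^2 - 11(3b+2) + 6 expands to 54b^3 + 135b^2 + 75b + 12,
and factoring out 3 leaves 3(18b^3 + 45b^2 + 25b + 4).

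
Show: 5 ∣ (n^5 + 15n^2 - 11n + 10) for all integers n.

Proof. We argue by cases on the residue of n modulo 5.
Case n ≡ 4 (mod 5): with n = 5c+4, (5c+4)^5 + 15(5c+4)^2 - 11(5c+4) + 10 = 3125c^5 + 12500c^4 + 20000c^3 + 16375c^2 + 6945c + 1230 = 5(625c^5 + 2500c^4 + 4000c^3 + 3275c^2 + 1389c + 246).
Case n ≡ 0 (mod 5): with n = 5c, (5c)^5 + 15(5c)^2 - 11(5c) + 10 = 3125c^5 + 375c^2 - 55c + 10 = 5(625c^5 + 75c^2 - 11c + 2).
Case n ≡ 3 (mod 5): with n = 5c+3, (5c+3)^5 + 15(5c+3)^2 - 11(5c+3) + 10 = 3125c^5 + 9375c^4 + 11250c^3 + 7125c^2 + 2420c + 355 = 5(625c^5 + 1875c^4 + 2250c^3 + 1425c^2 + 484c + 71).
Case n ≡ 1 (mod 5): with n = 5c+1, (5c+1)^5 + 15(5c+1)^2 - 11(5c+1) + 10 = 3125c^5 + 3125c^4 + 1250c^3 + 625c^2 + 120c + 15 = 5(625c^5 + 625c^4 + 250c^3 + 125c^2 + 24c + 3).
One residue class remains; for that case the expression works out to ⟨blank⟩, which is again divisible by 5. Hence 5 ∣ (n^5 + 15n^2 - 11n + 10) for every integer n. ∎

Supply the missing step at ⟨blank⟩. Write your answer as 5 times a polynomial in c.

5(625c^5 + 1250c^4 + 1000c^3 + 475c^2 + 129c + 16)

The residues treated are {4, 0, 3, 1}, so the missing case is n ≡ 2 (mod 5); write n = 5c+2.
Then (5c+2)^5 + 15(5c+2)^2 - 11(5c+2) + 10 = 3125c^5 + 6250c^4 + 5000c^3 + 2375c^2 + 645c + 80 = 5(625c^5 + 1250c^4 + 1000c^3 + 475c^2 + 129c + 16).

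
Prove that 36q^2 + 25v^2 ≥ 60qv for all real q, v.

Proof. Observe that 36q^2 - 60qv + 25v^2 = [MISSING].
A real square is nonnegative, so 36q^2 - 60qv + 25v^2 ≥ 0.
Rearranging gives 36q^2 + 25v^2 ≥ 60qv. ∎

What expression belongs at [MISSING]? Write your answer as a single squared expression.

The leading and trailing coefficients are 6^2 and 5^2, and 60 = 2·6·5, so the trinomial is (6q - 5v)^2.
Hence 36q^2 - 60qv + 25v^2 ≥ 0.

(6q - 5v)^2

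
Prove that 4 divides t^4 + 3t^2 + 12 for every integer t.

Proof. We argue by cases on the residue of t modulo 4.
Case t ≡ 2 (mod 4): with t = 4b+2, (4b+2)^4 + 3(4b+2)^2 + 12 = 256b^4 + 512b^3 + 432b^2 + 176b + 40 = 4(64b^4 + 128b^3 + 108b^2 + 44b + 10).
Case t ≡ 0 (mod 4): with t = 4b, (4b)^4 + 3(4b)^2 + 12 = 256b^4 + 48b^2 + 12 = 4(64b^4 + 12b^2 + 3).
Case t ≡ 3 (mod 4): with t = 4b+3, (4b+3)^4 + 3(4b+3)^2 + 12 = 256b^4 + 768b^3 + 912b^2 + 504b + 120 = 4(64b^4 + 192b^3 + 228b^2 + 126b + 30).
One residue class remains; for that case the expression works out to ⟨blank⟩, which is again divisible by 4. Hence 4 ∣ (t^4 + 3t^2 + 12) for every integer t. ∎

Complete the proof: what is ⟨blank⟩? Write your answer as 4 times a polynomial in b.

4(64b^4 + 64b^3 + 36b^2 + 10b + 4)

Only t ≡ 1 (mod 4) is unaccounted for. Put t = 4b+1:
(4b+1)^4 + 3(4b+1)^2 + 12 expands to 256b^4 + 256b^3 + 144b^2 + 40b + 16,
and factoring out 4 leaves 4(64b^4 + 64b^3 + 36b^2 + 10b + 4).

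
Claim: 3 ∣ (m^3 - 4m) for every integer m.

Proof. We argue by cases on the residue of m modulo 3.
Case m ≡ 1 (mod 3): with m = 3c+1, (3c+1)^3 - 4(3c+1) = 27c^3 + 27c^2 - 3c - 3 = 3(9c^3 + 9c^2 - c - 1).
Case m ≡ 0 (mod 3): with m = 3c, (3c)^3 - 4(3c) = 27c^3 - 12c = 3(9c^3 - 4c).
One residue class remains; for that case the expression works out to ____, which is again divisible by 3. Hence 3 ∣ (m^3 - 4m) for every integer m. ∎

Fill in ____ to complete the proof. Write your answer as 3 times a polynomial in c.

3(9c^3 + 18c^2 + 8c)

Only m ≡ 2 (mod 3) is unaccounted for. Put m = 3c+2:
(3c+2)^3 - 4(3c+2) expands to 27c^3 + 54c^2 + 24c,
and factoring out 3 leaves 3(9c^3 + 18c^2 + 8c).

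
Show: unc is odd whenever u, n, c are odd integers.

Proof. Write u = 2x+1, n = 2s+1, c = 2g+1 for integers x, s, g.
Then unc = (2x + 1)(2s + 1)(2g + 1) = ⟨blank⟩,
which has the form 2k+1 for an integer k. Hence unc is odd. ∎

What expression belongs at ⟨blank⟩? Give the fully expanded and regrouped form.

Expanding: (2x + 1)(2s + 1)(2g + 1) = 8gsx + 4gs + 4gx + 2g + 4sx + 2s + 2x + 1.
Every term except the constant is even, so this is 2(4gsx + 2gs + 2gx + g + 2sx + s + x) + 1,
and 4gsx + 2gs + 2gx + g + 2sx + s + x ∈ ℤ gives the required form.

2(4gsx + 2gs + 2gx + g + 2sx + s + x) + 1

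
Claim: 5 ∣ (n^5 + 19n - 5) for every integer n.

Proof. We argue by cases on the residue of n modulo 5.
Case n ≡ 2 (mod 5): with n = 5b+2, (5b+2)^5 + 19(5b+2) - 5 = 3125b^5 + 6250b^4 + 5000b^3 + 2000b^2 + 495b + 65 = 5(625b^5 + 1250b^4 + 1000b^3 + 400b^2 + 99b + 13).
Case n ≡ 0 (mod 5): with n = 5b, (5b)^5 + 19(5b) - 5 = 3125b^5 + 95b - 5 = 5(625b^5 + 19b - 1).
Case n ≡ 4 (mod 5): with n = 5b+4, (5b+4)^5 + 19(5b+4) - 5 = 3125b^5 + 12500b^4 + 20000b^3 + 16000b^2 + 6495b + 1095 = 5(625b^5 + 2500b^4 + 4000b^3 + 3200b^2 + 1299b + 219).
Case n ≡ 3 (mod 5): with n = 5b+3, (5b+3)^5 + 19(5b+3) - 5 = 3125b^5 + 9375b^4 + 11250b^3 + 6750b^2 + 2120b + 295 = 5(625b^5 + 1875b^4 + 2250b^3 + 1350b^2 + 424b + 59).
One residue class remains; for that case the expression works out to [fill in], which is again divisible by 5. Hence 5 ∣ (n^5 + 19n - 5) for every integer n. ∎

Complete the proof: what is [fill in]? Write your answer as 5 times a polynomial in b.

5(625b^5 + 625b^4 + 250b^3 + 50b^2 + 24b + 3)

Only n ≡ 1 (mod 5) is unaccounted for. Put n = 5b+1:
(5b+1)^5 + 19(5b+1) - 5 expands to 3125b^5 + 3125b^4 + 1250b^3 + 250b^2 + 120b + 15,
and factoring out 5 leaves 5(625b^5 + 625b^4 + 250b^3 + 50b^2 + 24b + 3).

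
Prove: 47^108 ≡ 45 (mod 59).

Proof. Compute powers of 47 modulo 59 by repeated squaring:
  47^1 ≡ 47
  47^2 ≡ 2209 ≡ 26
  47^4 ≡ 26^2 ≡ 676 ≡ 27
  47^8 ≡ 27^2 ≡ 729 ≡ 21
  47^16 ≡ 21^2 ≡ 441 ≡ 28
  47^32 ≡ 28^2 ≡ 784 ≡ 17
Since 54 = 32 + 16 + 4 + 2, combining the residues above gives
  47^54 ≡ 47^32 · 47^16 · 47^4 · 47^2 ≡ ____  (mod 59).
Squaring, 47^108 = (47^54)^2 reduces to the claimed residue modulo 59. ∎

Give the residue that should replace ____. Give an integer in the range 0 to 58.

35

Multiply the listed residues: 17 · 28 · 27 · 26 = 476 → 12852 → 334152.
Reducing modulo 59: 334152 = 5663·59 + 35, so 47^54 ≡ 35.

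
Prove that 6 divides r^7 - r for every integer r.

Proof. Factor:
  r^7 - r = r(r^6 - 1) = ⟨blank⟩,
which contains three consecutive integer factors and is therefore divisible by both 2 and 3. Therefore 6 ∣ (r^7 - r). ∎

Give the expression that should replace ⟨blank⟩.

r^6 - 1 = (r^2 - 1)(r^4 + r^2 + 1), and r^2 - 1 = (r-1)(r+1).
So r(r^6 - 1) = (r - 1)r(r + 1)(r^4 + r^2 + 1).

(r - 1)r(r + 1)(r^4 + r^2 + 1)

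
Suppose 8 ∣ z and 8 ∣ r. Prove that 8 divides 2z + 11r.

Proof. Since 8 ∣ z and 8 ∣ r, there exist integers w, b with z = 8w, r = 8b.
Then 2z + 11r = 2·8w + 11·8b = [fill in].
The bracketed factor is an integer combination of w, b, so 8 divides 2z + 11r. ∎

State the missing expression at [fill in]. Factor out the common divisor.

8(11b + 2w)

Each term has a factor of 8: 2·8w + 11·8b = 8·(11b + 2w).
Since 11b + 2w is an integer, 8 ∣ (2z + 11r).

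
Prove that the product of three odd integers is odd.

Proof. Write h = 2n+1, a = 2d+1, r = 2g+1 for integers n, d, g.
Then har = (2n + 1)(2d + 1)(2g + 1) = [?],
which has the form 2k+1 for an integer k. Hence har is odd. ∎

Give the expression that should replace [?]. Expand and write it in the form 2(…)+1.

Expanding: (2n + 1)(2d + 1)(2g + 1) = 8dgn + 4dg + 4dn + 2d + 4gn + 2g + 2n + 1.
Every term except the constant is even, so this is 2(4dgn + 2dg + 2dn + d + 2gn + g + n) + 1,
and 4dgn + 2dg + 2dn + d + 2gn + g + n ∈ ℤ gives the required form.

2(4dgn + 2dg + 2dn + d + 2gn + g + n) + 1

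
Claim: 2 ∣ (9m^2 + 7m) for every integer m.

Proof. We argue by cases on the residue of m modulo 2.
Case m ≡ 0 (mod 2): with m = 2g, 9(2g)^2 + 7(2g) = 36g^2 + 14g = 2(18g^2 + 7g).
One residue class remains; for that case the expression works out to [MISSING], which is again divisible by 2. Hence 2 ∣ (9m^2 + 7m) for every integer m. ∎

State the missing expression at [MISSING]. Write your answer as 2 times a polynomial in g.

2(18g^2 + 25g + 8)

The residues treated are {0}, so the missing case is m ≡ 1 (mod 2); write m = 2g+1.
Then 9(2g+1)^2 + 7(2g+1) = 36g^2 + 50g + 16 = 2(18g^2 + 25g + 8).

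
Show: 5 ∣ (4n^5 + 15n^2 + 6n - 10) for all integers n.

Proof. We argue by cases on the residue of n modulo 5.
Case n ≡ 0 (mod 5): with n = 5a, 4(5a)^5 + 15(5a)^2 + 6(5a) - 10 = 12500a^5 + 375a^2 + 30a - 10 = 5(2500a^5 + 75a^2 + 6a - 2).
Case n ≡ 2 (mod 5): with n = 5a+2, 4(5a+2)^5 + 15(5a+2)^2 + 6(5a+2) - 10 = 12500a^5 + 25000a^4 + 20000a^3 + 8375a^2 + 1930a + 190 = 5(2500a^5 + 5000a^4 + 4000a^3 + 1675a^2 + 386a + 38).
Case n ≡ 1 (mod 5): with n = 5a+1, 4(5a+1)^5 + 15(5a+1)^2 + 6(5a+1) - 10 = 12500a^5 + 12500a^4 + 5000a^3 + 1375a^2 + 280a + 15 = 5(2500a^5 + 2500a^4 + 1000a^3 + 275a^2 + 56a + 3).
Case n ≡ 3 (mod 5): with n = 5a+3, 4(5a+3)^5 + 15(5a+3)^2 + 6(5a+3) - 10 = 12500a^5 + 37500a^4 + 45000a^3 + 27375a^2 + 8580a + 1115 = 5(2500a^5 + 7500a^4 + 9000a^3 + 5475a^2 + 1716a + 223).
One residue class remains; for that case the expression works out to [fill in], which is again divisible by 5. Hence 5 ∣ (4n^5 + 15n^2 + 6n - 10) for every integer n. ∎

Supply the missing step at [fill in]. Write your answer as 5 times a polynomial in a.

The residues treated are {0, 2, 1, 3}, so the missing case is n ≡ 4 (mod 5); write n = 5a+4.
Then 4(5a+4)^5 + 15(5a+4)^2 + 6(5a+4) - 10 = 12500a^5 + 50000a^4 + 80000a^3 + 64375a^2 + 26230a + 4350 = 5(2500a^5 + 10000a^4 + 16000a^3 + 12875a^2 + 5246a + 870).

5(2500a^5 + 10000a^4 + 16000a^3 + 12875a^2 + 5246a + 870)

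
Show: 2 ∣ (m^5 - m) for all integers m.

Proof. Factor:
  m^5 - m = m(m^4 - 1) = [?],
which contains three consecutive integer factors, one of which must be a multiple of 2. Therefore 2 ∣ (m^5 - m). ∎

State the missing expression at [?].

(m - 1)m(m + 1)(m^2 + 1)

m^4 - 1 = (m^2 - 1)(m^2 + 1), and m^2 - 1 = (m-1)(m+1).
So m(m^4 - 1) = (m - 1)m(m + 1)(m^2 + 1).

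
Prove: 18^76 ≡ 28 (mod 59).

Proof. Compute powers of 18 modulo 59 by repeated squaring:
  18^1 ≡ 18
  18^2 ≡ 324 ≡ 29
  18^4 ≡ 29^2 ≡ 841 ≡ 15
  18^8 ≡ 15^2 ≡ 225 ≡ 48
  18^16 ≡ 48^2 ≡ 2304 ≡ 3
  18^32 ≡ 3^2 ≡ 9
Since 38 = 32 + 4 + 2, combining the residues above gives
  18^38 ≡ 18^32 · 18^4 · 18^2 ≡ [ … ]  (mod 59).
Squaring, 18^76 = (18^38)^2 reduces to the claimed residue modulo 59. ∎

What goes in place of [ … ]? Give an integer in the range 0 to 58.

Multiply the listed residues: 9 · 15 · 29 = 135 → 3915.
Reducing modulo 59: 3915 = 66·59 + 21, so 18^38 ≡ 21.

21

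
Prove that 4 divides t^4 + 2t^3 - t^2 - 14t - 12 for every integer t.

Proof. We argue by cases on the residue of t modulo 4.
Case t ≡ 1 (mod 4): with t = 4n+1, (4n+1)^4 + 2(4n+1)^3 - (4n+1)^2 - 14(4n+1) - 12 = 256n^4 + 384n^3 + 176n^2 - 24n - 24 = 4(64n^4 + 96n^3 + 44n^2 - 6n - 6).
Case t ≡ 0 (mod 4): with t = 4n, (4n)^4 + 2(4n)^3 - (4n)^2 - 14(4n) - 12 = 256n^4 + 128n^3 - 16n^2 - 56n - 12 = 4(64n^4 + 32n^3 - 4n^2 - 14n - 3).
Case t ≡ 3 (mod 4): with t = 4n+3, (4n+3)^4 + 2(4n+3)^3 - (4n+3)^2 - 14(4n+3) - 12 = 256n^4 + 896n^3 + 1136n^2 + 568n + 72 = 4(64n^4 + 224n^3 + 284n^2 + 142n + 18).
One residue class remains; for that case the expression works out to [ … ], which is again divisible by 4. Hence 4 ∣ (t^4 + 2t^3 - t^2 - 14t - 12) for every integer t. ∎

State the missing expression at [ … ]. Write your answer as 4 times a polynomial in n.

The residues treated are {1, 0, 3}, so the missing case is t ≡ 2 (mod 4); write t = 4n+2.
Then (4n+2)^4 + 2(4n+2)^3 - (4n+2)^2 - 14(4n+2) - 12 = 256n^4 + 640n^3 + 560n^2 + 152n - 12 = 4(64n^4 + 160n^3 + 140n^2 + 38n - 3).

4(64n^4 + 160n^3 + 140n^2 + 38n - 3)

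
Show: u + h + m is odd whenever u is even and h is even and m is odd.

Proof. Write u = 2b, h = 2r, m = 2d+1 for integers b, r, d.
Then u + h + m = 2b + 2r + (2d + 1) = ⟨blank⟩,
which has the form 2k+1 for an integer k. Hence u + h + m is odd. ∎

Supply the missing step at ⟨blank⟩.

2(b + d + r) + 1

Expanding: 2b + 2r + (2d + 1) = 2b + 2d + 2r + 1.
Every term except the constant is even, so this is 2(b + d + r) + 1,
and b + d + r ∈ ℤ gives the required form.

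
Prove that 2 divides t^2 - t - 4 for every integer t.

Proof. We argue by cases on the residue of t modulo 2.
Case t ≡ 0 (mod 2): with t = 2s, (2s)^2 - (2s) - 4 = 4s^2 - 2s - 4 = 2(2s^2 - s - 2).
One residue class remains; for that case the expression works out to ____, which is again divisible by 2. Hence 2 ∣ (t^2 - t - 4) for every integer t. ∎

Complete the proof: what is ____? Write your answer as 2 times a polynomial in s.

The residues treated are {0}, so the missing case is t ≡ 1 (mod 2); write t = 2s+1.
Then (2s+1)^2 - (2s+1) - 4 = 4s^2 + 2s - 4 = 2(2s^2 + s - 2).

2(2s^2 + s - 2)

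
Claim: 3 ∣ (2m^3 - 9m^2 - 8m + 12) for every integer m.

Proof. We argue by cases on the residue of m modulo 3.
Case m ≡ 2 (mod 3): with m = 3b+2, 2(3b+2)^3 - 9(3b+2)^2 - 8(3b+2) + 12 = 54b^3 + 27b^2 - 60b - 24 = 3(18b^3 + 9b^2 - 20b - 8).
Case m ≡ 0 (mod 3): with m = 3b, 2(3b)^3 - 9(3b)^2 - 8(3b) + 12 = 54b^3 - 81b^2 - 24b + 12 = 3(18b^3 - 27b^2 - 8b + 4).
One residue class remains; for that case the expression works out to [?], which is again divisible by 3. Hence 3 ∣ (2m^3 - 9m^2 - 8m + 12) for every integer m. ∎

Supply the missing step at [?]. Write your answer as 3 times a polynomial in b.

The residues treated are {2, 0}, so the missing case is m ≡ 1 (mod 3); write m = 3b+1.
Then 2(3b+1)^3 - 9(3b+1)^2 - 8(3b+1) + 12 = 54b^3 - 27b^2 - 60b - 3 = 3(18b^3 - 9b^2 - 20b - 1).

3(18b^3 - 9b^2 - 20b - 1)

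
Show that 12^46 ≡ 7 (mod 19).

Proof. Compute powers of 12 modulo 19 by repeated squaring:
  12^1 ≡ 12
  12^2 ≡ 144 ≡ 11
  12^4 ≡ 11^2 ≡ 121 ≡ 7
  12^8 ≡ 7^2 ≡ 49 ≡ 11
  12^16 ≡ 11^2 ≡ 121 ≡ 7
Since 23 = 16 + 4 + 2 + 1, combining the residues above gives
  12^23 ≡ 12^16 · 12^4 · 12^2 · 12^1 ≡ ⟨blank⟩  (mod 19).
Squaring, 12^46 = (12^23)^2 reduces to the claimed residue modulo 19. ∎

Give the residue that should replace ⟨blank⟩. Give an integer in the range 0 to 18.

12^16 · 12^4 · 12^2 · 12^1 ≡ 7 · 7 · 11 · 12 = 6468.
6468 mod 19 = 8, so 12^23 ≡ 8 (mod 19).

8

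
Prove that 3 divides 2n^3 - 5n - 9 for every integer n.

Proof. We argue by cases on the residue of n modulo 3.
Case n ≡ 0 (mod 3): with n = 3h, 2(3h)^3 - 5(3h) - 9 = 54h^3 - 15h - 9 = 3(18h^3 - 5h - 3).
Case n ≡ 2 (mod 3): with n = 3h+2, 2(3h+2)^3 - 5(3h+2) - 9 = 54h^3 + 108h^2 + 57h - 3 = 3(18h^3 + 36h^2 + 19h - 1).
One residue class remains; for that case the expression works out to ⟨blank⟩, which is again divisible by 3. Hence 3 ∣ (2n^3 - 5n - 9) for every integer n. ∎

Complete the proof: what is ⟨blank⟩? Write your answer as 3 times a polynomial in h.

3(18h^3 + 18h^2 + h - 4)

Only n ≡ 1 (mod 3) is unaccounted for. Put n = 3h+1:
2(3h+1)^3 - 5(3h+1) - 9 expands to 54h^3 + 54h^2 + 3h - 12,
and factoring out 3 leaves 3(18h^3 + 18h^2 + h - 4).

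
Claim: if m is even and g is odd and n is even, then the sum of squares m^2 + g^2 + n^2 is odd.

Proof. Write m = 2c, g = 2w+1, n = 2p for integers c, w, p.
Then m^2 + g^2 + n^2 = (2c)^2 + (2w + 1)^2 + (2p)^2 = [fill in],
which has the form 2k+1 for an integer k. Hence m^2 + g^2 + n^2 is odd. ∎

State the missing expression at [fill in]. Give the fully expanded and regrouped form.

(2c)^2 + (2w + 1)^2 + (2p)^2 = 4c^2 + 4p^2 + 4w^2 + 4w + 1
= 2(2c^2 + 2p^2 + 2w^2 + 2w) + 1.
Since 2c^2 + 2p^2 + 2w^2 + 2w is an integer, the sum of squares is of the form 2k+1 for an integer k.

2(2c^2 + 2p^2 + 2w^2 + 2w) + 1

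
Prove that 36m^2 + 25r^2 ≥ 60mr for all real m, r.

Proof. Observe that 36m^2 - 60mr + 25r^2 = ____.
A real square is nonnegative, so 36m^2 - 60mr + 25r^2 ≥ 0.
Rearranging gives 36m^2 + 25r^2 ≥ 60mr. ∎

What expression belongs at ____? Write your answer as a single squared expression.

(6m - 5r)^2

The leading and trailing coefficients are 6^2 and 5^2, and 60 = 2·6·5, so the trinomial is (6m - 5r)^2.
Hence 36m^2 - 60mr + 25r^2 ≥ 0.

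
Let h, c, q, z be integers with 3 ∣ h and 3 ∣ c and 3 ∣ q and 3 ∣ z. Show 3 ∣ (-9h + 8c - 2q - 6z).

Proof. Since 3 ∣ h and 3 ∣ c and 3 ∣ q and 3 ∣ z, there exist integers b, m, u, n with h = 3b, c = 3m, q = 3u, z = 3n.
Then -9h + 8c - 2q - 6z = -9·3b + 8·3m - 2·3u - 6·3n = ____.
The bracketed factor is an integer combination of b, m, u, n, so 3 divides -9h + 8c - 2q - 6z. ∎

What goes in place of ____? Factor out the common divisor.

3(-9b + 8m - 6n - 2u)

Each term has a factor of 3: -9·3b + 8·3m - 2·3u - 6·3n = 3·(-9b + 8m - 6n - 2u).
Since -9b + 8m - 6n - 2u is an integer, 3 ∣ (-9h + 8c - 2q - 6z).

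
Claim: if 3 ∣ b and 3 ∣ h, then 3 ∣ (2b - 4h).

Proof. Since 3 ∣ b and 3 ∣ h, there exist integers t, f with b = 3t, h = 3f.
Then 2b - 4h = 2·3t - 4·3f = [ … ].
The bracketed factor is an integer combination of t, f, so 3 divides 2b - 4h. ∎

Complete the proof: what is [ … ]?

Pull the common 3 out of every term: 2·3t - 4·3f = 3(-4f + 2t).
-4f + 2t is an integer, which exhibits the divisibility.

3(-4f + 2t)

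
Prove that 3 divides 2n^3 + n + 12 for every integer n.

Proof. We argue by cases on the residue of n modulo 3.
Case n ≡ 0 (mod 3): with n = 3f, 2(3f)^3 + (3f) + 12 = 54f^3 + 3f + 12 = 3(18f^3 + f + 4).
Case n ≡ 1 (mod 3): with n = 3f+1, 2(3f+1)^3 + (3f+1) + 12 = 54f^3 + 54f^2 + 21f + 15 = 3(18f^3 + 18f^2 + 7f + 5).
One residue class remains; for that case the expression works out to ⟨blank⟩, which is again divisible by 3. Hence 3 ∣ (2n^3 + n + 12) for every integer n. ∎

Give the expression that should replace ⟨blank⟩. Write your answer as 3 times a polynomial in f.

Only n ≡ 2 (mod 3) is unaccounted for. Put n = 3f+2:
2(3f+2)^3 + (3f+2) + 12 expands to 54f^3 + 108f^2 + 75f + 30,
and factoring out 3 leaves 3(18f^3 + 36f^2 + 25f + 10).

3(18f^3 + 36f^2 + 25f + 10)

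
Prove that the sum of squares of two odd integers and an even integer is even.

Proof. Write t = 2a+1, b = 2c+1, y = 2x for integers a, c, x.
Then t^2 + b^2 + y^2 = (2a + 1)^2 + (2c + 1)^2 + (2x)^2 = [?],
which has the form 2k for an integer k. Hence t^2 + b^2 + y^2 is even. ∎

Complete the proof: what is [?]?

2(2a^2 + 2a + 2c^2 + 2c + 2x^2 + 1)

Expanding: (2a + 1)^2 + (2c + 1)^2 + (2x)^2 = 4a^2 + 4a + 4c^2 + 4c + 4x^2 + 2.
Every term is even; pulling out the factor of 2 gives 2(2a^2 + 2a + 2c^2 + 2c + 2x^2 + 1).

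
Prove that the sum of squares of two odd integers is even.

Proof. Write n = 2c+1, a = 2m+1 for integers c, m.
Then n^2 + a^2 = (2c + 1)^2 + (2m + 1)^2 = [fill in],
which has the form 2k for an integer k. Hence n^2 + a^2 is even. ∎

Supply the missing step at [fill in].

Expanding: (2c + 1)^2 + (2m + 1)^2 = 4c^2 + 4c + 4m^2 + 4m + 2.
Every term is even; pulling out the factor of 2 gives 2(2c^2 + 2c + 2m^2 + 2m + 1).

2(2c^2 + 2c + 2m^2 + 2m + 1)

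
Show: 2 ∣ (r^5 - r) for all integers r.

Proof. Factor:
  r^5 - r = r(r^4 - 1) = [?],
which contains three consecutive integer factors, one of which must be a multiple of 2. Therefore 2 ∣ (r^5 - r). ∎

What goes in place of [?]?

r^4 - 1 = (r^2 - 1)(r^2 + 1), and r^2 - 1 = (r-1)(r+1).
So r(r^4 - 1) = (r - 1)r(r + 1)(r^2 + 1).

(r - 1)r(r + 1)(r^2 + 1)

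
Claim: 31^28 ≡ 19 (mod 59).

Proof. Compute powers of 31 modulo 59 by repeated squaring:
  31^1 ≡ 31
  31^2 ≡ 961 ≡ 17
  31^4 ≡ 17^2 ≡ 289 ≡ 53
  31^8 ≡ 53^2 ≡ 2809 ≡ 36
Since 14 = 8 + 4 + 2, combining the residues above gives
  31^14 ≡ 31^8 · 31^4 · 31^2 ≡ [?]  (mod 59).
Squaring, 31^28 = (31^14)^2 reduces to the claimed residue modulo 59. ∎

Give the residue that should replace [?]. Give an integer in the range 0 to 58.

45

Multiply the listed residues: 36 · 53 · 17 = 1908 → 32436.
Reducing modulo 59: 32436 = 549·59 + 45, so 31^14 ≡ 45.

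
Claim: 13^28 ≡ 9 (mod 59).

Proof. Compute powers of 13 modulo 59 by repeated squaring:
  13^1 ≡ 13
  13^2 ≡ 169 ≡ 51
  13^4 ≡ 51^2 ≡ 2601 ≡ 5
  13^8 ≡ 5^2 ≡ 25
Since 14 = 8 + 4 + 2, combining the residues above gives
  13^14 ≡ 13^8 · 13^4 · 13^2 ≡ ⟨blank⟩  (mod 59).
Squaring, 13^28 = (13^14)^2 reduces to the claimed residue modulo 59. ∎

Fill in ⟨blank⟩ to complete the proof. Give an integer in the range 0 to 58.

3

Multiply the listed residues: 25 · 5 · 51 = 125 → 6375.
Reducing modulo 59: 6375 = 108·59 + 3, so 13^14 ≡ 3.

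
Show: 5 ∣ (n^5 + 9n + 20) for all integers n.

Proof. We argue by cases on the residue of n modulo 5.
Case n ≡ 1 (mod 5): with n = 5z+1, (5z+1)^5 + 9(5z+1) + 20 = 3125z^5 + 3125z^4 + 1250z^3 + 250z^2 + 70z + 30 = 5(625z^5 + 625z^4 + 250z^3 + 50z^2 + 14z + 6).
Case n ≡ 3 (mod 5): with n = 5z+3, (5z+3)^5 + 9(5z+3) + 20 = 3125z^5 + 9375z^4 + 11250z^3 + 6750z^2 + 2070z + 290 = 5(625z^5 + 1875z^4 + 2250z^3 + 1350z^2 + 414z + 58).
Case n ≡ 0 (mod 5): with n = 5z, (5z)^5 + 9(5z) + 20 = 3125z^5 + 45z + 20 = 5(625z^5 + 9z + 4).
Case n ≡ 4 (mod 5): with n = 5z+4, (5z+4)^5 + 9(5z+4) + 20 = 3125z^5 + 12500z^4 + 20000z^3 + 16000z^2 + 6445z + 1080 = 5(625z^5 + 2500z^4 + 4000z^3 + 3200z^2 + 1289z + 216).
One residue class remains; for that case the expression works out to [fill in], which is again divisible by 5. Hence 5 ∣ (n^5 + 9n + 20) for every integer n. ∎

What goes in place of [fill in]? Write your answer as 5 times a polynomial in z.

5(625z^5 + 1250z^4 + 1000z^3 + 400z^2 + 89z + 14)

Only n ≡ 2 (mod 5) is unaccounted for. Put n = 5z+2:
(5z+2)^5 + 9(5z+2) + 20 expands to 3125z^5 + 6250z^4 + 5000z^3 + 2000z^2 + 445z + 70,
and factoring out 5 leaves 5(625z^5 + 1250z^4 + 1000z^3 + 400z^2 + 89z + 14).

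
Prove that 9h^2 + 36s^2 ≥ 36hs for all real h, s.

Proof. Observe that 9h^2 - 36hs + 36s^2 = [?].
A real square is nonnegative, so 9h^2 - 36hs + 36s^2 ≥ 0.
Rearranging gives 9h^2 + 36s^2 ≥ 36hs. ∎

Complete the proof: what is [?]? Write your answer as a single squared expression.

(3h - 6s)^2

9h^2 - 36hs + 36s^2 is a perfect-square trinomial: the outer terms are (3h)^2 and (6s)^2, and the cross term is -2·3h·6s.
So 9h^2 - 36hs + 36s^2 = (3h - 6s)^2 ≥ 0.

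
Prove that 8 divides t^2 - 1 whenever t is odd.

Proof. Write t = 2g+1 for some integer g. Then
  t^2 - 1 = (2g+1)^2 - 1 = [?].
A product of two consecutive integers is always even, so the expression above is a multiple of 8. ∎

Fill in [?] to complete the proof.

4g(g + 1)

(2g+1)^2 - 1 = 4g^2 + 4g + 1 - 1 = 4g^2 + 4g = 4g(g+1).
Since g and g+1 are consecutive, g(g+1) is even, and 4·(even) is a multiple of 8.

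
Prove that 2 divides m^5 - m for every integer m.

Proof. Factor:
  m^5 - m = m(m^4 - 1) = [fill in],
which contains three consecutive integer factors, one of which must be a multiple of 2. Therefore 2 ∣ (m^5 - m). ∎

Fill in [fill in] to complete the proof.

(m - 1)m(m + 1)(m^2 + 1)

m^4 - 1 = (m^2 - 1)(m^2 + 1), and m^2 - 1 = (m-1)(m+1).
So m(m^4 - 1) = (m - 1)m(m + 1)(m^2 + 1).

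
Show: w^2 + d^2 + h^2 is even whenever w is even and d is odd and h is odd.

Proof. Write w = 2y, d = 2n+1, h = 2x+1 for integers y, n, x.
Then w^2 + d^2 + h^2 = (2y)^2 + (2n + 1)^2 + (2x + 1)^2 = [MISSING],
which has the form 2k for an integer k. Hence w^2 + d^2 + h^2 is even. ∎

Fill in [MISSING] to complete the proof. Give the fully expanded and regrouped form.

(2y)^2 + (2n + 1)^2 + (2x + 1)^2 = 4n^2 + 4n + 4x^2 + 4x + 4y^2 + 2
= 2(2n^2 + 2n + 2x^2 + 2x + 2y^2 + 1).
Since 2n^2 + 2n + 2x^2 + 2x + 2y^2 + 1 is an integer, the sum of squares is of the form 2k for an integer k.

2(2n^2 + 2n + 2x^2 + 2x + 2y^2 + 1)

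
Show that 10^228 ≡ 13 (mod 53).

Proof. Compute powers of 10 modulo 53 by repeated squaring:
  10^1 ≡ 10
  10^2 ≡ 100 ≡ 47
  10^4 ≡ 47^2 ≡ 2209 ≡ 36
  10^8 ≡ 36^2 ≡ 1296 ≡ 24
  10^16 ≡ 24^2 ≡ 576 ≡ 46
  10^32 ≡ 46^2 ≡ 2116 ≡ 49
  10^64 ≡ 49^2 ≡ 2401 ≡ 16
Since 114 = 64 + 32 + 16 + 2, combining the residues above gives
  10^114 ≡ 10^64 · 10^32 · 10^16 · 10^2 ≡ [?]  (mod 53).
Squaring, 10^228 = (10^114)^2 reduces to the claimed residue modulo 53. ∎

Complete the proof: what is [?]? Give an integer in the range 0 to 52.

10^64 · 10^32 · 10^16 · 10^2 ≡ 16 · 49 · 46 · 47 = 1695008.
1695008 mod 53 = 15, so 10^114 ≡ 15 (mod 53).

15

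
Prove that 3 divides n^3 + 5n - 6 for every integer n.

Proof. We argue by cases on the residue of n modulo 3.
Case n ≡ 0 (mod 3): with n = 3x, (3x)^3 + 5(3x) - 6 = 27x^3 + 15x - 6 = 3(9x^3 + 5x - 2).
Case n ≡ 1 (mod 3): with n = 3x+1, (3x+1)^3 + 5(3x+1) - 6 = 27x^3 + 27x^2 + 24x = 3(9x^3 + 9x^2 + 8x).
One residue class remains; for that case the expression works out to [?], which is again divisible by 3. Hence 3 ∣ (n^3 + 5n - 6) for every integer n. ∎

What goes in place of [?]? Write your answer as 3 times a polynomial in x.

The residues treated are {0, 1}, so the missing case is n ≡ 2 (mod 3); write n = 3x+2.
Then (3x+2)^3 + 5(3x+2) - 6 = 27x^3 + 54x^2 + 51x + 12 = 3(9x^3 + 18x^2 + 17x + 4).

3(9x^3 + 18x^2 + 17x + 4)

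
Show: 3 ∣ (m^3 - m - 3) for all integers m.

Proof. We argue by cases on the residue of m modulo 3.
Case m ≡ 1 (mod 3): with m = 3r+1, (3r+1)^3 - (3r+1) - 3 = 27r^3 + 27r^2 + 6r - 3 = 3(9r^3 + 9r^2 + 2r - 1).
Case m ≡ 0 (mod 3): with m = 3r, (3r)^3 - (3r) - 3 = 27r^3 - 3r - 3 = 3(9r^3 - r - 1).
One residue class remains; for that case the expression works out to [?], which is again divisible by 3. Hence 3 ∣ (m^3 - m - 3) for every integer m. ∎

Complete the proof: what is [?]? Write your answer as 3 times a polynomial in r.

3(9r^3 + 18r^2 + 11r + 1)

The residues treated are {1, 0}, so the missing case is m ≡ 2 (mod 3); write m = 3r+2.
Then (3r+2)^3 - (3r+2) - 3 = 27r^3 + 54r^2 + 33r + 3 = 3(9r^3 + 18r^2 + 11r + 1).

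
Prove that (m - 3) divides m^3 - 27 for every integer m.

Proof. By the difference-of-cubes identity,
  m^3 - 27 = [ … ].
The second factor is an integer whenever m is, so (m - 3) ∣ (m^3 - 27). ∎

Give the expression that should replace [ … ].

a^3 - b^3 = (a - b)(a^2 + ab + b^2). With a = m, b = 3:
m^3 - 27 = (m - 3)(m^2 + 3m + 9).

(m - 3)(m^2 + 3m + 9)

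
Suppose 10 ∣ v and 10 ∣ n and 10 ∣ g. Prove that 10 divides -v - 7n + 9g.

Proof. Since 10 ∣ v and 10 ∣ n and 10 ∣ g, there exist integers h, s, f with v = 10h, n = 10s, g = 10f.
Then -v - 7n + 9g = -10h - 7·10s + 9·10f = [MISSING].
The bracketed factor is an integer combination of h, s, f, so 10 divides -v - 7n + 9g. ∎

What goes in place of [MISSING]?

Pull the common 10 out of every term: -10h - 7·10s + 9·10f = 10(9f - h - 7s).
9f - h - 7s is an integer, which exhibits the divisibility.

10(9f - h - 7s)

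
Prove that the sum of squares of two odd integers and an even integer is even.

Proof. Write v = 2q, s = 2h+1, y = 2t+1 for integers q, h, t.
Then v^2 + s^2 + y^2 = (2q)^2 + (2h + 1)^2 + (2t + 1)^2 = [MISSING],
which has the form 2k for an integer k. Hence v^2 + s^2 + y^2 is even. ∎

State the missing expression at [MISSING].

Expanding: (2q)^2 + (2h + 1)^2 + (2t + 1)^2 = 4h^2 + 4h + 4q^2 + 4t^2 + 4t + 2.
Every term is even; pulling out the factor of 2 gives 2(2h^2 + 2h + 2q^2 + 2t^2 + 2t + 1).

2(2h^2 + 2h + 2q^2 + 2t^2 + 2t + 1)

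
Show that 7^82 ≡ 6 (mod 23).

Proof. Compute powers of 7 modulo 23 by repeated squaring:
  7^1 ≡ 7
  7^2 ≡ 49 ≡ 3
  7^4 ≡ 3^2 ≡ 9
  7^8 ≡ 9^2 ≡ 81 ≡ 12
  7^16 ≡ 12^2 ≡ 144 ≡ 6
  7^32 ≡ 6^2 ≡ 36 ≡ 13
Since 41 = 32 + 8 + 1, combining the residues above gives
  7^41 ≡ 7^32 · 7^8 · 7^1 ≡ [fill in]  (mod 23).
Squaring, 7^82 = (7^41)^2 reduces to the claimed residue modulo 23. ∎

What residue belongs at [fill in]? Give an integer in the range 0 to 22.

11

Multiply the listed residues: 13 · 12 · 7 = 156 → 1092.
Reducing modulo 23: 1092 = 47·23 + 11, so 7^41 ≡ 11.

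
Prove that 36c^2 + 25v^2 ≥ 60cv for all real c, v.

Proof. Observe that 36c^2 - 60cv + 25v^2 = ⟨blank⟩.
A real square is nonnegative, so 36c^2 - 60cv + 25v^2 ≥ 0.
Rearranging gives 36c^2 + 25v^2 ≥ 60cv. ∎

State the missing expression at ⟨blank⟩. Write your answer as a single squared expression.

(6c - 5v)^2

The leading and trailing coefficients are 6^2 and 5^2, and 60 = 2·6·5, so the trinomial is (6c - 5v)^2.
Hence 36c^2 - 60cv + 25v^2 ≥ 0.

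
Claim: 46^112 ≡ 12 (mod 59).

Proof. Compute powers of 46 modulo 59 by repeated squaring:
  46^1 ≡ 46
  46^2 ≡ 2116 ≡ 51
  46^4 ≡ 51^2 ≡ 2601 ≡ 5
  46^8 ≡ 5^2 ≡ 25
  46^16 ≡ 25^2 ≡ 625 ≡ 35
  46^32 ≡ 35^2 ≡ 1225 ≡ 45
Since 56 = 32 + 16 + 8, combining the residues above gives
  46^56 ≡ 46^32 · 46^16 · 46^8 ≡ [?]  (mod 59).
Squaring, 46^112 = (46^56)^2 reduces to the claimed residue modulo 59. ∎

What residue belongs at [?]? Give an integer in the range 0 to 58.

22

46^32 · 46^16 · 46^8 ≡ 45 · 35 · 25 = 39375.
39375 mod 59 = 22, so 46^56 ≡ 22 (mod 59).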